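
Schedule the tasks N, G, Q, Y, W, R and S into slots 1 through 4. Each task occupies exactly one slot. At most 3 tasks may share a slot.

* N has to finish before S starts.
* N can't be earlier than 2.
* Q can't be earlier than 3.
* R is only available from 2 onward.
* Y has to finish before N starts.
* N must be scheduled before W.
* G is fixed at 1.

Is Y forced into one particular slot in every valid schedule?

Y can be 1 (e.g. W=3, Y=1, Q=3, R=2, G=1, S=3, N=2) or 2 (e.g. G=1, N=3, S=4, R=2, Y=2, W=4, Q=3).

No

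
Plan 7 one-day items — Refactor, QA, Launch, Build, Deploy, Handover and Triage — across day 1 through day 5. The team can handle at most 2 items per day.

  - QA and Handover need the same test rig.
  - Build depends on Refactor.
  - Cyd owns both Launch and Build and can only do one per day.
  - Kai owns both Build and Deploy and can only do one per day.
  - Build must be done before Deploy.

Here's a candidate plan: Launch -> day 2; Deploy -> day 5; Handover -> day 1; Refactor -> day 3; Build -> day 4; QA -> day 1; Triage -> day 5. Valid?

No. QA and Handover need the same test rig is not satisfied.

Build must be done before Deploy — holds.
QA and Handover need the same test rig — violated.
Cyd owns both Launch and Build and can only do one per day — holds.
Build depends on Refactor — holds.
The team can handle at most 2 items per day — holds.
Kai owns both Build and Deploy and can only do one per day — holds.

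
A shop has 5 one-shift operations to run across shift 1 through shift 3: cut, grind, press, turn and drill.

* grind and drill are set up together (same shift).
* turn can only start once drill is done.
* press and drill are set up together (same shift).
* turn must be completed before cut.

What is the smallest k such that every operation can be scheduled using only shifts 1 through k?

The precedence chain requires at least 3 distinct shifts.
3 works (last occupied shift: shift 3): for example turn -> shift 2, press -> shift 1, cut -> shift 3, grind -> shift 1, drill -> shift 1.

3 shifts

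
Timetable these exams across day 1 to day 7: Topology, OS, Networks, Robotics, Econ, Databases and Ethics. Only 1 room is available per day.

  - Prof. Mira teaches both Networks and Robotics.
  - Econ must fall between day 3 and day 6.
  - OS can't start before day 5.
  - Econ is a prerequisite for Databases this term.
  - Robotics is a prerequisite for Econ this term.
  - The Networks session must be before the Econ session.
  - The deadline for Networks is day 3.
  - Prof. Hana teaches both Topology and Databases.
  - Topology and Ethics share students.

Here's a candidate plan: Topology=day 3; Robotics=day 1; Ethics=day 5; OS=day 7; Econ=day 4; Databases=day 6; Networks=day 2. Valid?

Valid

Robotics is a prerequisite for Econ this term — holds.
The Networks session must be before the Econ session — holds.
Prof. Hana teaches both Topology and Databases — holds.
Econ must fall between day 3 and day 6 — holds.
Only 1 room is available per day — holds.
Econ is a prerequisite for Databases this term — holds.
OS can't start before day 5 — holds.
Topology and Ethics share students — holds.
The deadline for Networks is day 3 — holds.
Prof. Mira teaches both Networks and Robotics — holds.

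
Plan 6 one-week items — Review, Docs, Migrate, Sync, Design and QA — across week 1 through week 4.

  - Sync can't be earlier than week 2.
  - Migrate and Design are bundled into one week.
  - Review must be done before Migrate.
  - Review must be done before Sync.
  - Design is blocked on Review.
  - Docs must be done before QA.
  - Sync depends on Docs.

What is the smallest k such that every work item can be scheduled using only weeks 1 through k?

The precedence chain requires at least 2 distinct weeks.
2 works (last occupied week: week 2): for example Migrate in week 2; Design in week 2; Review in week 1; Sync in week 2; Docs in week 1; QA in week 2.

2 weeks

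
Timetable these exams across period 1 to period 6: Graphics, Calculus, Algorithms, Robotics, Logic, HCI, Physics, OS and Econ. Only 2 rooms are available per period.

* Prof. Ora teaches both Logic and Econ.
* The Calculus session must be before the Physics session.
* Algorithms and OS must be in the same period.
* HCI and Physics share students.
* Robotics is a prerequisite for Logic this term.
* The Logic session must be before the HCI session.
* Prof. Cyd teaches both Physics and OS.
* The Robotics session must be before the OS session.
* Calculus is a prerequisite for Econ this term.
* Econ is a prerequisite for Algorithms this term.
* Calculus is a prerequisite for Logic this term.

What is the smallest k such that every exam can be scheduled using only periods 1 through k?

The precedence chain requires at least 3 distinct periods.
With at most 2 per period and 9 exams, at least 5 periods are needed.
5 works (last occupied period: period 5): for example Algorithms -> period 4; Physics -> period 2; OS -> period 4; Robotics -> period 1; Logic -> period 2; Graphics -> period 5; Econ -> period 3; Calculus -> period 1; HCI -> period 3.

5 periods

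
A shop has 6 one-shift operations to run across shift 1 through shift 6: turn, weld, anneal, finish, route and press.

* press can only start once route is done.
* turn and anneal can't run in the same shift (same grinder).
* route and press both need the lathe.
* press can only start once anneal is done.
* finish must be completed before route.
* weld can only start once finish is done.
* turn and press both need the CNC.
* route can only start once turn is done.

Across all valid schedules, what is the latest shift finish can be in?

Downstream work caps finish at shift 4.
finish at shift 4 is achievable: route=shift 5, finish=shift 4, press=shift 6, weld=shift 5, turn=shift 1, anneal=shift 2.

shift 4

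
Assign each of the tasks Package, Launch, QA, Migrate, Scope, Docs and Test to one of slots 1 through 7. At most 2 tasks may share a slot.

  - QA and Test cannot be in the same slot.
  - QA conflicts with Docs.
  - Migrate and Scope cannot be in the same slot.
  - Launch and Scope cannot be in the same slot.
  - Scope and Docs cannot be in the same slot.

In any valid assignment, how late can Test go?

7

Test at 7 is achievable: Migrate=2, Launch=1, Scope=3, Docs=4, Test=7, Package=1, QA=2.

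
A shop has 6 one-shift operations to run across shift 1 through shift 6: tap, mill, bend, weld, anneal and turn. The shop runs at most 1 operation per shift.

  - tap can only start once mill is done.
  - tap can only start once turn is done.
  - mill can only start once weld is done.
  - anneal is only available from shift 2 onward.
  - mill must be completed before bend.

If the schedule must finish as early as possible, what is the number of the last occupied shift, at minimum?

The precedence chain requires at least 3 distinct shifts.
With at most 1 per shift and 6 operations, at least 6 shifts are needed.
6 works (last occupied shift: shift 6): for example weld -> shift 1; tap -> shift 5; mill -> shift 3; bend -> shift 6; anneal -> shift 2; turn -> shift 4.

6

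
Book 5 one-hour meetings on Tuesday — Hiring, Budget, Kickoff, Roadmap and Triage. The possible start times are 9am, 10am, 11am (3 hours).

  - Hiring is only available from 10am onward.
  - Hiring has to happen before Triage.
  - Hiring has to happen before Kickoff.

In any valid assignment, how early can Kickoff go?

Precedence pushes Kickoff to at least 11am.
Kickoff at 11am is achievable: Kickoff=11am; Hiring=10am; Budget=9am; Triage=11am; Roadmap=9am.

11am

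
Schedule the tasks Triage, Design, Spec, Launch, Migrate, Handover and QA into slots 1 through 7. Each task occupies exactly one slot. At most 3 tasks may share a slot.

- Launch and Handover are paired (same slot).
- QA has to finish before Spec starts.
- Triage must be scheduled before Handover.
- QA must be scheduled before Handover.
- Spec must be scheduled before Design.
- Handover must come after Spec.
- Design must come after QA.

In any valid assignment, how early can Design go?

3

Precedence pushes Design to at least 3.
Design at 3 is achievable: Design -> 3, Handover -> 3, Triage -> 1, QA -> 1, Spec -> 2, Migrate -> 1, Launch -> 3.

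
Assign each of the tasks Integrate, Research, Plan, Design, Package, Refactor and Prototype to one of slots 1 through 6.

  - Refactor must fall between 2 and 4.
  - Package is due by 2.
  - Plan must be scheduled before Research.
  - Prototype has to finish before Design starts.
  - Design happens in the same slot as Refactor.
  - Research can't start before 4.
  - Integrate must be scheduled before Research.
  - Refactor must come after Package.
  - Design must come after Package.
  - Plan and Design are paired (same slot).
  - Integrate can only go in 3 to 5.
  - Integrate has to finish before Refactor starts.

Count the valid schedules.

12

Splitting on Research: it can be 5 (6), 6 (6). Listing each branch's schedules as (Integrate, Plan, Design, Package, Refactor, Prototype):
Research=5: (3,4,4,1,4,1) (3,4,4,1,4,2) (3,4,4,1,4,3) (3,4,4,2,4,1) (3,4,4,2,4,2) (3,4,4,2,4,3) — 6.
Research=6: (3,4,4,1,4,1) (3,4,4,1,4,2) (3,4,4,1,4,3) (3,4,4,2,4,1) (3,4,4,2,4,2) (3,4,4,2,4,3) — 6.
Summing: 6 + 6 = 12.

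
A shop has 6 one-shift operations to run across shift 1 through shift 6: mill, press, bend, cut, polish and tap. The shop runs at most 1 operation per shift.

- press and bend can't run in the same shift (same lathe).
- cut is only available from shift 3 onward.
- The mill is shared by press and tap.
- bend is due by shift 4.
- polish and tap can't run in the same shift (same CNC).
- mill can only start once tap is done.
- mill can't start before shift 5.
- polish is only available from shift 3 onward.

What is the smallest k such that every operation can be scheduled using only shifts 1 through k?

6 shifts

The precedence chain requires at least 2 distinct shifts.
With at most 1 per shift and 6 operations, at least 6 shifts are needed.
mill can't be placed before shift 5, so the schedule must run through at least shift 5.
6 works (last occupied shift: shift 6): for example tap in shift 2, mill in shift 5, bend in shift 1, press in shift 6, cut in shift 3, polish in shift 4.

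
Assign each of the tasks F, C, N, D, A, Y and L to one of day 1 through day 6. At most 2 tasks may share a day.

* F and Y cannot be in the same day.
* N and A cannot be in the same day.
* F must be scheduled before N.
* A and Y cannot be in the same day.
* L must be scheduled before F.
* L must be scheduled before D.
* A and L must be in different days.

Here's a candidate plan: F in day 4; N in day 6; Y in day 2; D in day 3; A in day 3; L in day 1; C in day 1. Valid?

Yes

At most 2 tasks may share a day — holds.
A and Y cannot be in the same day — holds.
L must be scheduled before D — holds.
F must be scheduled before N — holds.
L must be scheduled before F — holds.
N and A cannot be in the same day — holds.
A and L must be in different days — holds.
F and Y cannot be in the same day — holds.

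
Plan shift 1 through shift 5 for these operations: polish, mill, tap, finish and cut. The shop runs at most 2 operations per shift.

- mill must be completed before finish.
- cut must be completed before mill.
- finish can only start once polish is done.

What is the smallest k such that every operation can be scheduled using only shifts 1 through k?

3 shifts

The precedence chain requires at least 3 distinct shifts.
With at most 2 per shift and 5 operations, at least 3 shifts are needed.
3 works (last occupied shift: shift 3): for example tap=shift 2, cut=shift 1, mill=shift 2, finish=shift 3, polish=shift 1.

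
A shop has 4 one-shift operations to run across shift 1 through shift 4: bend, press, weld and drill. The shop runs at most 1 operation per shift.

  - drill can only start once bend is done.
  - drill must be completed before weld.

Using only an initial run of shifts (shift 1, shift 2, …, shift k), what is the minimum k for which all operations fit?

4 shifts

The precedence chain requires at least 3 distinct shifts.
With at most 1 per shift and 4 operations, at least 4 shifts are needed.
4 works (last occupied shift: shift 4): for example weld -> shift 3; drill -> shift 2; press -> shift 4; bend -> shift 1.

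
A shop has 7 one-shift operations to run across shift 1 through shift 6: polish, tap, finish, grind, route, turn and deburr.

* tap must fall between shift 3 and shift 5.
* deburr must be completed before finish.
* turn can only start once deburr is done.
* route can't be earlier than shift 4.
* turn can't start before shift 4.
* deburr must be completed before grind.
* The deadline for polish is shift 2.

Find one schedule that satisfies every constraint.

turn=shift 4, route=shift 4, finish=shift 2, polish=shift 1, tap=shift 3, deburr=shift 1, grind=shift 2

Checking: deburr(shift 1) before finish(shift 2); deburr(shift 1) before turn(shift 4); deburr(shift 1) before grind(shift 2); turn=shift 4 in [shift 4,shift 6]; tap=shift 3 in [shift 3,shift 5]; route=shift 4 in [shift 4,shift 6]; polish=shift 1 in [shift 1,shift 2].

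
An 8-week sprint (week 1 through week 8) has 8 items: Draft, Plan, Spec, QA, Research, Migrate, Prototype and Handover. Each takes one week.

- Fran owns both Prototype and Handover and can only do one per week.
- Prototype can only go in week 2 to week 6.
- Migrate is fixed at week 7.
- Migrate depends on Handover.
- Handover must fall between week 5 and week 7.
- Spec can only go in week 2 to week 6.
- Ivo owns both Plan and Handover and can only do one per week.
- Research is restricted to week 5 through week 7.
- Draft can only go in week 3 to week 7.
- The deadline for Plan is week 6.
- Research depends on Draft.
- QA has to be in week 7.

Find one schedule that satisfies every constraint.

Spec in week 2, Plan in week 1, Prototype in week 2, Draft in week 3, QA in week 7, Handover in week 5, Migrate in week 7, Research in week 5

Checking: Handover(week 5) before Migrate(week 7); Draft(week 3) before Research(week 5); Prototype(week 2) != Handover(week 5); Plan(week 1) != Handover(week 5); Prototype=week 2 in [week 2,week 6]; Spec=week 2 in [week 2,week 6]; QA=week 7 in [week 7,week 7]; Draft=week 3 in [week 3,week 7]; Plan=week 1 in [week 1,week 6]; Migrate=week 7 in [week 7,week 7]; Research=week 5 in [week 5,week 7]; Handover=week 5 in [week 5,week 7].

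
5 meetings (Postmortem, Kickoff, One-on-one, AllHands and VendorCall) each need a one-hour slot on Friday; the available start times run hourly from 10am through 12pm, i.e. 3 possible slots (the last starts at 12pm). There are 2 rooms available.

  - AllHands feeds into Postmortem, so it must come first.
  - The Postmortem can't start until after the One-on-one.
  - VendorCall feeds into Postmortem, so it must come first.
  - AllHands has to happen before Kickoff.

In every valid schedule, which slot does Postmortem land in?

Precedence pushes Postmortem to at least 11am.
So Postmortem is pinned to 12pm.

12pm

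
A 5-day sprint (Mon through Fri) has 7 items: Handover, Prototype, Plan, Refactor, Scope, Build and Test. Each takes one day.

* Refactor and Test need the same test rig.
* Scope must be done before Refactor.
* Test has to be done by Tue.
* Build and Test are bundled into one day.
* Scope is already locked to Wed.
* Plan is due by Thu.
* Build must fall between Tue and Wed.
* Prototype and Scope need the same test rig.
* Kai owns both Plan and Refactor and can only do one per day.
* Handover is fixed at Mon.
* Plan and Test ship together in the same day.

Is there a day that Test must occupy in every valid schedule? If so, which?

Test must be in the same day as Build, which can't be before Tue, so Test is at least Tue; Test's own window allows nothing later than Tue.
So Test is pinned to Tue.

Tue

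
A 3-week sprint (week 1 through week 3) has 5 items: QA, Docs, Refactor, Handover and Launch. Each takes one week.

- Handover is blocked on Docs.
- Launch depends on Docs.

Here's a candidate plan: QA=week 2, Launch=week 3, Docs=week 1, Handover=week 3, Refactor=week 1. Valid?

Yes, all constraints hold

Launch depends on Docs — holds.
Handover is blocked on Docs — holds.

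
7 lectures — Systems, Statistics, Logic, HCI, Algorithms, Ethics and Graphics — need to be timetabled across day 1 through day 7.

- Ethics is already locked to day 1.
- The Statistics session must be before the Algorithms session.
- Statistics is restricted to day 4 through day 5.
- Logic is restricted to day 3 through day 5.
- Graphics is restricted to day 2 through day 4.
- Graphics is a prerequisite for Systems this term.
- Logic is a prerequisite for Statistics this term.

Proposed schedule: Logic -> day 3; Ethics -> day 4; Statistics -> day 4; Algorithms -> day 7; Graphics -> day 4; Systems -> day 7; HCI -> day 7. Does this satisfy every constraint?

Invalid. Ethics is already locked to day 1.

Logic is a prerequisite for Statistics this term — holds.
Graphics is restricted to day 2 through day 4 — holds.
Graphics is a prerequisite for Systems this term — holds.
Statistics is restricted to day 4 through day 5 — holds.
The Statistics session must be before the Algorithms session — holds.
Ethics is already locked to day 1 — violated.
Logic is restricted to day 3 through day 5 — holds.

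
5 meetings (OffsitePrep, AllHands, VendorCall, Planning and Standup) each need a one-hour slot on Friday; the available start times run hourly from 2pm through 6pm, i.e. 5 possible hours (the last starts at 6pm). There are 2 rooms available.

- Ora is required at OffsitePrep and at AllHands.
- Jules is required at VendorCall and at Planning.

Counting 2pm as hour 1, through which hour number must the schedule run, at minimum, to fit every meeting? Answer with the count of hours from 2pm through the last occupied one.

3

With at most 2 per hour and 5 meetings, at least 3 hours are needed.
3 works (last occupied hour: 4pm): for example AllHands=3pm, Standup=4pm, VendorCall=2pm, Planning=3pm, OffsitePrep=2pm.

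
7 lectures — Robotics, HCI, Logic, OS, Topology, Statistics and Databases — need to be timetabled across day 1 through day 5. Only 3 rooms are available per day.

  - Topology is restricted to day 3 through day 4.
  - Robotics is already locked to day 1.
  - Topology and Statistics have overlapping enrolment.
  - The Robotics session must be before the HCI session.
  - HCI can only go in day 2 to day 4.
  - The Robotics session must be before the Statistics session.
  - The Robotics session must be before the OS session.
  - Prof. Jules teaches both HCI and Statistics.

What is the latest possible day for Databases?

Databases at day 5 is achievable: HCI in day 2, Logic in day 1, OS in day 2, Databases in day 5, Statistics in day 4, Robotics in day 1, Topology in day 3.

day 5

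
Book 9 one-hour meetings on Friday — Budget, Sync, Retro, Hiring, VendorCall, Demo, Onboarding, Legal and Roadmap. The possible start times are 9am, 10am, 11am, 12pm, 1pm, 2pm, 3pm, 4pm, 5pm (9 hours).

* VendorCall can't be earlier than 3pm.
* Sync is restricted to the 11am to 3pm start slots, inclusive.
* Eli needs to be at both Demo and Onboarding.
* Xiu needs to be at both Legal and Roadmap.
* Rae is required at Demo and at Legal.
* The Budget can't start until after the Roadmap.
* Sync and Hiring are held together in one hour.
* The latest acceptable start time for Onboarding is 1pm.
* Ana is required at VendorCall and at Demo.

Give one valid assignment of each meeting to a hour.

Retro in 9am; Onboarding in 9am; Legal in 11am; Roadmap in 9am; Budget in 10am; Hiring in 11am; Sync in 11am; VendorCall in 3pm; Demo in 10am

Checking: Roadmap(9am) before Budget(10am); Demo(10am) != Onboarding(9am); VendorCall(3pm) != Demo(10am); Demo(10am) != Legal(11am); Legal(11am) != Roadmap(9am); Sync = Hiring = 11am; Onboarding=9am in [9am,1pm]; VendorCall=3pm in [3pm,5pm]; Sync=11am in [11am,3pm].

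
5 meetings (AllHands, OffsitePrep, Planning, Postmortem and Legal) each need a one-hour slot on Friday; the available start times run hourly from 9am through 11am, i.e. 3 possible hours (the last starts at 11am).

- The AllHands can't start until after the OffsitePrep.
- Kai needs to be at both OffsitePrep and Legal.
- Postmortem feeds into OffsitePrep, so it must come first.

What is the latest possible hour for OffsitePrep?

10am

Precedence pushes OffsitePrep to at least 10am; downstream work caps OffsitePrep at 10am.
OffsitePrep at 10am is achievable: AllHands -> 11am; Planning -> 9am; OffsitePrep -> 10am; Legal -> 9am; Postmortem -> 9am.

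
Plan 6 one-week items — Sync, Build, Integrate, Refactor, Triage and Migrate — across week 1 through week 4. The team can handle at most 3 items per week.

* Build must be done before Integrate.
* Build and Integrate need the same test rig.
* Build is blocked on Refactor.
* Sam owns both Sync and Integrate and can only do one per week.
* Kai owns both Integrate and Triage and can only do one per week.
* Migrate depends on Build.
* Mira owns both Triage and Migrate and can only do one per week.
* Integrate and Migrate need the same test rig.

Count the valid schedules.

12

Splitting on Sync: it can be week 1 (4), week 2 (4), week 3 (2), week 4 (2). Listing each branch's schedules as (Build, Integrate, Refactor, Triage, Migrate) by week number:
Sync=week 1: (2,3,1,1,4) (2,3,1,2,4) (2,4,1,1,3) (2,4,1,2,3) — 4.
Sync=week 2: (2,3,1,1,4) (2,3,1,2,4) (2,4,1,1,3) (2,4,1,2,3) — 4.
Sync=week 3: (2,4,1,1,3) (2,4,1,2,3) — 2.
Sync=week 4: (2,3,1,1,4) (2,3,1,2,4) — 2.
Summing: 4 + 4 + 2 + 2 = 12.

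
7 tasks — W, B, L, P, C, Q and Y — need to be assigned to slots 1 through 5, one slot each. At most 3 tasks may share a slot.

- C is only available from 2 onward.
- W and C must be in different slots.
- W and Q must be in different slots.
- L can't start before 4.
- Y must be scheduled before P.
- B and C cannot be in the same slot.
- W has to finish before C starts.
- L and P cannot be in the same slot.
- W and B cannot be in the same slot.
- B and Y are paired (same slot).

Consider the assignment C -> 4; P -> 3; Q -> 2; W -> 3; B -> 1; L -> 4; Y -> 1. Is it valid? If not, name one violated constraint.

Yes

Y must be scheduled before P — holds.
B and C cannot be in the same slot — holds.
W and B cannot be in the same slot — holds.
B and Y are paired (same slot) — holds.
L can't start before 4 — holds.
At most 3 tasks may share a slot — holds.
W and C must be in different slots — holds.
W and Q must be in different slots — holds.
W has to finish before C starts — holds.
L and P cannot be in the same slot — holds.
C is only available from 2 onward — holds.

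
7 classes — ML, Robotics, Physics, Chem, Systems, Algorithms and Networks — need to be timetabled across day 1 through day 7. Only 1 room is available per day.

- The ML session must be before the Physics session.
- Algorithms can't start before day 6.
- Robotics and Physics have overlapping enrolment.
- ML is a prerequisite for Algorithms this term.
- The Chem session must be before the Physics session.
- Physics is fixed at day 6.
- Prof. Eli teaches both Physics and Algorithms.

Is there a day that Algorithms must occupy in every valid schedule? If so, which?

day 7

Algorithms's window is day 6–day 7.
Physics is fixed at day 6, and Algorithms can't share a day with Physics.
So Algorithms must be day 7.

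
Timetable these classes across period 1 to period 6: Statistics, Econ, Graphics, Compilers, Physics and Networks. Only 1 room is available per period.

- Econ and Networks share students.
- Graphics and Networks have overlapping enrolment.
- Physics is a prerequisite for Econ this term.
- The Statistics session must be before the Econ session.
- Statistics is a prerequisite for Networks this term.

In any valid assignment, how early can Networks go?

period 2

Precedence pushes Networks to at least period 2.
Networks at period 2 is achievable: Econ in period 4, Physics in period 3, Statistics in period 1, Compilers in period 6, Networks in period 2, Graphics in period 5.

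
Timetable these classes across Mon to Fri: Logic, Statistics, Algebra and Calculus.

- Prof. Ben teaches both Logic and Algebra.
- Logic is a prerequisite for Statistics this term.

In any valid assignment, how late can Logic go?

Downstream work caps Logic at Thu.
Logic at Thu is achievable: Statistics in Fri, Algebra in Mon, Logic in Thu, Calculus in Mon.

Thu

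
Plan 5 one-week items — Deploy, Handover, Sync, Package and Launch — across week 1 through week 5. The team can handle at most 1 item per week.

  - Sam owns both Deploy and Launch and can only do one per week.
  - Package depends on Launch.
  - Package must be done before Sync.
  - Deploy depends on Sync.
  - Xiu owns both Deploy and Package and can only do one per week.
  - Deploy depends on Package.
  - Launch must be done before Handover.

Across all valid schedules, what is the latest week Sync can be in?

week 4

Precedence pushes Sync to at least week 3; downstream work caps Sync at week 4.
Sync at week 4 is achievable: Sync=week 4, Deploy=week 5, Launch=week 1, Handover=week 3, Package=week 2.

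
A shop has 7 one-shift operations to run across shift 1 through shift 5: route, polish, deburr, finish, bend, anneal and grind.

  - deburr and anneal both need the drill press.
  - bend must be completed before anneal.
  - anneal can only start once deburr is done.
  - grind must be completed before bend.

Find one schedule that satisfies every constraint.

route=shift 1, grind=shift 1, bend=shift 2, deburr=shift 1, anneal=shift 3, polish=shift 1, finish=shift 1

Checking: grind(shift 1) before bend(shift 2); deburr(shift 1) before anneal(shift 3); bend(shift 2) before anneal(shift 3); deburr(shift 1) != anneal(shift 3).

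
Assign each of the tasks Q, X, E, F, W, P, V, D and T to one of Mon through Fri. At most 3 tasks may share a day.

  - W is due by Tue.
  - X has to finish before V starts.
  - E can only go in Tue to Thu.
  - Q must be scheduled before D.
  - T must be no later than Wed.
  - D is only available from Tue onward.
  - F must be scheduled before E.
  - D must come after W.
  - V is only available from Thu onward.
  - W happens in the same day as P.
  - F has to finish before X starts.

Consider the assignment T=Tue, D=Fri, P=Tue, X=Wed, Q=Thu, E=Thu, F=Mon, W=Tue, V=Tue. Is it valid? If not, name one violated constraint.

No. V is only available from Thu onward is not satisfied.

At most 3 tasks may share a day — violated.
X has to finish before V starts — violated.
T must be no later than Wed — holds.
F has to finish before X starts — holds.
F must be scheduled before E — holds.
Q must be scheduled before D — holds.
D must come after W — holds.
W is due by Tue — holds.
E can only go in Tue to Thu — holds.
V is only available from Thu onward — violated.
W happens in the same day as P — holds.
D is only available from Tue onward — holds.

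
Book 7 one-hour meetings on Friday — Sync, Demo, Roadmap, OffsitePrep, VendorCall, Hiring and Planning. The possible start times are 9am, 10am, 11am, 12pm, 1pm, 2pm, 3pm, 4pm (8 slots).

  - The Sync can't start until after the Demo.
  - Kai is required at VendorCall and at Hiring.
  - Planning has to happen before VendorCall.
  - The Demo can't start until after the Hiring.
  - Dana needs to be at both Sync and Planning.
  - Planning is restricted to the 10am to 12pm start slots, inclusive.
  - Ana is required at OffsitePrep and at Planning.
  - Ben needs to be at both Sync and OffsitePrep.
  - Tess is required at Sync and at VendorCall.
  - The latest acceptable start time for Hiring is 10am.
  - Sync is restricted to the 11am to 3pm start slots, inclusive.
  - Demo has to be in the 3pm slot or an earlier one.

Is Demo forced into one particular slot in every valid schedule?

Demo can be 10am (e.g. Demo -> 10am, Hiring -> 9am, Roadmap -> 9am, Sync -> 11am, VendorCall -> 12pm, Planning -> 10am, OffsitePrep -> 9am) or 11am (e.g. VendorCall -> 11am; Demo -> 11am; Roadmap -> 9am; Planning -> 10am; Sync -> 12pm; Hiring -> 9am; OffsitePrep -> 9am).

No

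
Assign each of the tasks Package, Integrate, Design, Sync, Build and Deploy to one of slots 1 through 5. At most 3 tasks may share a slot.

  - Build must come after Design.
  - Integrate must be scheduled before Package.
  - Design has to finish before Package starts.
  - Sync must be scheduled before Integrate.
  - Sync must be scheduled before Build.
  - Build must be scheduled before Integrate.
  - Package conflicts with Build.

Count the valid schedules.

Splitting on Package: it can be 4 (5), 5 (30). Listing each branch's schedules as (Integrate, Design, Sync, Build, Deploy):
Package=4: (3,1,1,2,1) (3,1,1,2,2) (3,1,1,2,3) (3,1,1,2,4) (3,1,1,2,5) — 5.
Package=5: (3,1,1,2,1) (3,1,1,2,2) (3,1,1,2,3) (3,1,1,2,4) (3,1,1,2,5) (4,1,1,2,1) (4,1,1,2,2) (4,1,1,2,3) (4,1,1,2,4) (4,1,1,2,5) (4,1,1,3,1) (4,1,1,3,2) (4,1,1,3,3) (4,1,1,3,4) (4,1,1,3,5) (4,1,2,3,1) (4,1,2,3,2) (4,1,2,3,3) (4,1,2,3,4) (4,1,2,3,5) (4,2,1,3,1) (4,2,1,3,2) (4,2,1,3,3) (4,2,1,3,4) (4,2,1,3,5) (4,2,2,3,1) (4,2,2,3,2) (4,2,2,3,3) (4,2,2,3,4) (4,2,2,3,5) — 30.
Summing: 5 + 30 = 35.

35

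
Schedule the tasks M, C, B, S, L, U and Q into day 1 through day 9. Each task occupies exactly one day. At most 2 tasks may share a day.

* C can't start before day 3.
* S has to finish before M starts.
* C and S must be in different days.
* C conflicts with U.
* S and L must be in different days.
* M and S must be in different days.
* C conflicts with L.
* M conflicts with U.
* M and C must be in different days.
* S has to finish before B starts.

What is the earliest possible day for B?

Precedence pushes B to at least day 2.
B at day 2 is achievable: L -> day 4; C -> day 3; B -> day 2; M -> day 2; Q -> day 3; U -> day 1; S -> day 1.

day 2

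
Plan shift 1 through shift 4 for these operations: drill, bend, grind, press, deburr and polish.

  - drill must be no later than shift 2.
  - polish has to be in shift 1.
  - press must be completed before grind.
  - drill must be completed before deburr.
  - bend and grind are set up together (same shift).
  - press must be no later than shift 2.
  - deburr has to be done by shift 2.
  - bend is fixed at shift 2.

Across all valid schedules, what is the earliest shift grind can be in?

shift 2

Precedence pushes grind to at least shift 2; grind must be in the same shift as bend, which can't be after shift 2, so grind is at most shift 2.
grind at shift 2 is achievable: polish in shift 1, drill in shift 1, press in shift 1, grind in shift 2, deburr in shift 2, bend in shift 2.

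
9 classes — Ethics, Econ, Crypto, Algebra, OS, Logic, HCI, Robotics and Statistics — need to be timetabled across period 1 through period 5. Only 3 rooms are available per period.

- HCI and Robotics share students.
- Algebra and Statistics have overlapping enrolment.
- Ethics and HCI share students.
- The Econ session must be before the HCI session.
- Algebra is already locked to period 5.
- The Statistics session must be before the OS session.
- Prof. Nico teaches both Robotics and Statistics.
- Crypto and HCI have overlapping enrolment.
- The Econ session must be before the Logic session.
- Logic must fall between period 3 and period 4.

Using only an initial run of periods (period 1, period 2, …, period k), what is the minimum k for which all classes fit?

5

The precedence chain requires at least 2 distinct periods.
With at most 3 per period and 9 classes, at least 3 periods are needed.
Algebra can't be placed before period 5, so the schedule must run through at least period 5.
5 works (last occupied period: period 5): for example OS=period 2, Robotics=period 3, Statistics=period 1, Logic=period 3, Ethics=period 1, Crypto=period 3, Econ=period 1, Algebra=period 5, HCI=period 2.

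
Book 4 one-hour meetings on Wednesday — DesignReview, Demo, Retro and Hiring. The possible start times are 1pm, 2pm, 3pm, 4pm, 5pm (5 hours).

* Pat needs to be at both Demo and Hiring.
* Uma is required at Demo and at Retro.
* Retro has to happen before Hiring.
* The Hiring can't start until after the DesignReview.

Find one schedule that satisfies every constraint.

Hiring -> 2pm; Retro -> 1pm; Demo -> 3pm; DesignReview -> 1pm

Checking: DesignReview(1pm) before Hiring(2pm); Retro(1pm) before Hiring(2pm); Demo(3pm) != Hiring(2pm); Demo(3pm) != Retro(1pm).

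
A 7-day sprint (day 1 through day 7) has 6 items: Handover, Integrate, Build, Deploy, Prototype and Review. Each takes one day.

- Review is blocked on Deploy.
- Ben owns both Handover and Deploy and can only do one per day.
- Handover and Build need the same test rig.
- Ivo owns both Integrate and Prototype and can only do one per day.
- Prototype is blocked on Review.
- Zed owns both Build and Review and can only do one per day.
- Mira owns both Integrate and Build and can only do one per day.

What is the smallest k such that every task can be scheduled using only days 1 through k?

The precedence chain requires at least 3 distinct days.
3 works (last occupied day: day 3): for example Deploy=day 1; Integrate=day 1; Handover=day 2; Review=day 2; Build=day 3; Prototype=day 3.

3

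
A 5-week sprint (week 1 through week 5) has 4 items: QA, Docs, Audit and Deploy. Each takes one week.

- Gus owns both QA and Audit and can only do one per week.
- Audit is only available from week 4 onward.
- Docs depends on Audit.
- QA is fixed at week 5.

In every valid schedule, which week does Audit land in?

week 4

Audit's window is week 4–week 5.
QA is fixed at week 5, and Audit can't share a week with QA.
So Audit must be week 4.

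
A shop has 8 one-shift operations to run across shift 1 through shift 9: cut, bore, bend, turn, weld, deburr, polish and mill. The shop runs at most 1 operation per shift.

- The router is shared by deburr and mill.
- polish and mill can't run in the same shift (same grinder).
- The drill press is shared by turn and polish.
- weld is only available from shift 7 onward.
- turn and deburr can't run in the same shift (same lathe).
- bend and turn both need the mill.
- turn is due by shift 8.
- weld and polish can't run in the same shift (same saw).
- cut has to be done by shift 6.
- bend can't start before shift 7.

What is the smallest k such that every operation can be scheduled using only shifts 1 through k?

With at most 1 per shift and 8 operations, at least 8 shifts are needed.
bend can't be placed before shift 7, so the schedule must run through at least shift 7.
8 works (last occupied shift: shift 8): for example polish -> shift 5, bend -> shift 7, weld -> shift 8, mill -> shift 6, cut -> shift 1, turn -> shift 3, deburr -> shift 4, bore -> shift 2.

8 shifts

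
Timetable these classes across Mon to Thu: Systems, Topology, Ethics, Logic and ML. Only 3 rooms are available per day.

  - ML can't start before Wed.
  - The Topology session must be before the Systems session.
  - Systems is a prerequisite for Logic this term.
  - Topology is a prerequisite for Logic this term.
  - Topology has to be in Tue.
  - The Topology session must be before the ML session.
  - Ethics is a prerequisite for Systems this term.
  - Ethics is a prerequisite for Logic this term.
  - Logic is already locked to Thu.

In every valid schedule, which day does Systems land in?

Topology is fixed at Tue and must come before Systems, so Systems is at least Wed.
Logic is fixed at Thu and must come after Systems, so Systems is at most Wed.
So Systems must be Wed.

Wed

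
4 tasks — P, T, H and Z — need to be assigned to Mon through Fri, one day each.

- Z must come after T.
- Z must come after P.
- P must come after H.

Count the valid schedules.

Splitting on P: it can be Tue (9), Wed (14), Thu (12). Listing each branch's schedules as (T, H, Z):
P=Tue: (Mon,Mon,Wed) (Mon,Mon,Thu) (Mon,Mon,Fri) (Tue,Mon,Wed) (Tue,Mon,Thu) (Tue,Mon,Fri) (Wed,Mon,Thu) (Wed,Mon,Fri) (Thu,Mon,Fri) — 9.
P=Wed: (Mon,Mon,Thu) (Mon,Mon,Fri) (Mon,Tue,Thu) (Mon,Tue,Fri) (Tue,Mon,Thu) (Tue,Mon,Fri) (Tue,Tue,Thu) (Tue,Tue,Fri) (Wed,Mon,Thu) (Wed,Mon,Fri) (Wed,Tue,Thu) (Wed,Tue,Fri) (Thu,Mon,Fri) (Thu,Tue,Fri) — 14.
P=Thu: (Mon,Mon,Fri) (Mon,Tue,Fri) (Mon,Wed,Fri) (Tue,Mon,Fri) (Tue,Tue,Fri) (Tue,Wed,Fri) (Wed,Mon,Fri) (Wed,Tue,Fri) (Wed,Wed,Fri) (Thu,Mon,Fri) (Thu,Tue,Fri) (Thu,Wed,Fri) — 12.
Summing: 9 + 14 + 12 = 35.

35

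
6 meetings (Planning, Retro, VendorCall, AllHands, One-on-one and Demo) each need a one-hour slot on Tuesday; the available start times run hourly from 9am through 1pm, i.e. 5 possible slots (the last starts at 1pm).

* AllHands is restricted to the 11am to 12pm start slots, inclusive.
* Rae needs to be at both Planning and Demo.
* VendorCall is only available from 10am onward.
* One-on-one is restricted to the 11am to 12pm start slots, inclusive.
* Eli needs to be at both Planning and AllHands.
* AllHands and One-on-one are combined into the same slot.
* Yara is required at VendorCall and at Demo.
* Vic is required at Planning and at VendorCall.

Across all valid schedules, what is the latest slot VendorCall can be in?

VendorCall is available from 10am.
VendorCall at 1pm is achievable: Planning in 9am, AllHands in 11am, VendorCall in 1pm, Retro in 9am, Demo in 10am, One-on-one in 11am.

1pm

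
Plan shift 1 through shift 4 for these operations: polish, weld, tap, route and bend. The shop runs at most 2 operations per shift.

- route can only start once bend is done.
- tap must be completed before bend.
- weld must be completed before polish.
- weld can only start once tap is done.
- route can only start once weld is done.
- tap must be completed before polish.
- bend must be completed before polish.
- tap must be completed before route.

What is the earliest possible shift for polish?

shift 3

Precedence pushes polish to at least shift 3.
polish at shift 3 is achievable: tap in shift 1, bend in shift 2, weld in shift 2, polish in shift 3, route in shift 3.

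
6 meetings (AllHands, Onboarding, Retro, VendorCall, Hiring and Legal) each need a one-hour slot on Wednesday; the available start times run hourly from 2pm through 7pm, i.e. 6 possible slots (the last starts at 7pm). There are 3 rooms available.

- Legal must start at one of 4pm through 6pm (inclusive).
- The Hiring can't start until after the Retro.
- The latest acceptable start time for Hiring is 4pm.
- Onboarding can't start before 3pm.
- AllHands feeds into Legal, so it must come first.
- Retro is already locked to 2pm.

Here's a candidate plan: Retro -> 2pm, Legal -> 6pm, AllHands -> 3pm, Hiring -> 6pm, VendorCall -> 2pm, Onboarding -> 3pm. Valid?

The Hiring can't start until after the Retro — holds.
Onboarding can't start before 3pm — holds.
Retro is already locked to 2pm — holds.
There are 3 rooms available — holds.
Legal must start at one of 4pm through 6pm (inclusive) — holds.
AllHands feeds into Legal, so it must come first — holds.
The latest acceptable start time for Hiring is 4pm — violated.

No. The latest acceptable start time for Hiring is 4pm is not satisfied.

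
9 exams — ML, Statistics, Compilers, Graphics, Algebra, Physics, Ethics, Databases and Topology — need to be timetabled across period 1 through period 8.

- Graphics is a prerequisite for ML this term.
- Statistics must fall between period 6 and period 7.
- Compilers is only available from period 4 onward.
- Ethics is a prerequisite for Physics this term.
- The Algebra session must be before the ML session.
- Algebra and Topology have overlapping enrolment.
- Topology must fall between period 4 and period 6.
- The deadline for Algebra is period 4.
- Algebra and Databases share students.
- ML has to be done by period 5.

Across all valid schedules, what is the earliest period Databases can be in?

Databases at period 1 is achievable: Ethics in period 1, Algebra in period 2, Topology in period 4, ML in period 3, Physics in period 2, Statistics in period 6, Databases in period 1, Compilers in period 4, Graphics in period 1.

period 1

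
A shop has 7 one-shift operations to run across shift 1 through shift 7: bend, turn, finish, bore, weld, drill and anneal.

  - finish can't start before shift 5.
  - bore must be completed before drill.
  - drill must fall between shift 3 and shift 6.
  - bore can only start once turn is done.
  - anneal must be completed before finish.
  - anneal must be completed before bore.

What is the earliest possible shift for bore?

Precedence pushes bore to at least shift 2; downstream work caps bore at shift 5.
bore at shift 2 is achievable: finish -> shift 5; anneal -> shift 1; bend -> shift 1; weld -> shift 1; turn -> shift 1; drill -> shift 3; bore -> shift 2.

shift 2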